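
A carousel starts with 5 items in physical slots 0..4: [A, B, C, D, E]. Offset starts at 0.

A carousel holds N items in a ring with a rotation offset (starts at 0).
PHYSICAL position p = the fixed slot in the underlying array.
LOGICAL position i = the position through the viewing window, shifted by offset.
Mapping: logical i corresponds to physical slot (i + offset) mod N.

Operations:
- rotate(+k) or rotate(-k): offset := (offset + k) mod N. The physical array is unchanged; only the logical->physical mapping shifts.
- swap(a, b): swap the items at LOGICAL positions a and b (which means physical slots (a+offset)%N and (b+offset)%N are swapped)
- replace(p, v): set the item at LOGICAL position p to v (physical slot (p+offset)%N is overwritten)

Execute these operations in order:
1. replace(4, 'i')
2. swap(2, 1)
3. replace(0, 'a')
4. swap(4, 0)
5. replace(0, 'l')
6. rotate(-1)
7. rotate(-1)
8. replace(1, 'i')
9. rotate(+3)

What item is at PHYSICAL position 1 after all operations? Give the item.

After op 1 (replace(4, 'i')): offset=0, physical=[A,B,C,D,i], logical=[A,B,C,D,i]
After op 2 (swap(2, 1)): offset=0, physical=[A,C,B,D,i], logical=[A,C,B,D,i]
After op 3 (replace(0, 'a')): offset=0, physical=[a,C,B,D,i], logical=[a,C,B,D,i]
After op 4 (swap(4, 0)): offset=0, physical=[i,C,B,D,a], logical=[i,C,B,D,a]
After op 5 (replace(0, 'l')): offset=0, physical=[l,C,B,D,a], logical=[l,C,B,D,a]
After op 6 (rotate(-1)): offset=4, physical=[l,C,B,D,a], logical=[a,l,C,B,D]
After op 7 (rotate(-1)): offset=3, physical=[l,C,B,D,a], logical=[D,a,l,C,B]
After op 8 (replace(1, 'i')): offset=3, physical=[l,C,B,D,i], logical=[D,i,l,C,B]
After op 9 (rotate(+3)): offset=1, physical=[l,C,B,D,i], logical=[C,B,D,i,l]

Answer: C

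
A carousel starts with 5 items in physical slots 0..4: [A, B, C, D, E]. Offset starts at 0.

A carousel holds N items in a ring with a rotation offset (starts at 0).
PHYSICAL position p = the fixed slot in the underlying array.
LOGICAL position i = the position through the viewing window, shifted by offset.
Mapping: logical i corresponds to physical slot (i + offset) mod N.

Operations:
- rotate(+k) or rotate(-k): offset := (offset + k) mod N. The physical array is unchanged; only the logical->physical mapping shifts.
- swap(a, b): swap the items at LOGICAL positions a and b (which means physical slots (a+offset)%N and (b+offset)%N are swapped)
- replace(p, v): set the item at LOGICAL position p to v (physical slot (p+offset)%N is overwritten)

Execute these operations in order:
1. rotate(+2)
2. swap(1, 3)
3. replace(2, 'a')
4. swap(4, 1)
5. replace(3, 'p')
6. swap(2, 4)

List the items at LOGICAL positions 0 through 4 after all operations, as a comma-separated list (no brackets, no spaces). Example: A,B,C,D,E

After op 1 (rotate(+2)): offset=2, physical=[A,B,C,D,E], logical=[C,D,E,A,B]
After op 2 (swap(1, 3)): offset=2, physical=[D,B,C,A,E], logical=[C,A,E,D,B]
After op 3 (replace(2, 'a')): offset=2, physical=[D,B,C,A,a], logical=[C,A,a,D,B]
After op 4 (swap(4, 1)): offset=2, physical=[D,A,C,B,a], logical=[C,B,a,D,A]
After op 5 (replace(3, 'p')): offset=2, physical=[p,A,C,B,a], logical=[C,B,a,p,A]
After op 6 (swap(2, 4)): offset=2, physical=[p,a,C,B,A], logical=[C,B,A,p,a]

Answer: C,B,A,p,a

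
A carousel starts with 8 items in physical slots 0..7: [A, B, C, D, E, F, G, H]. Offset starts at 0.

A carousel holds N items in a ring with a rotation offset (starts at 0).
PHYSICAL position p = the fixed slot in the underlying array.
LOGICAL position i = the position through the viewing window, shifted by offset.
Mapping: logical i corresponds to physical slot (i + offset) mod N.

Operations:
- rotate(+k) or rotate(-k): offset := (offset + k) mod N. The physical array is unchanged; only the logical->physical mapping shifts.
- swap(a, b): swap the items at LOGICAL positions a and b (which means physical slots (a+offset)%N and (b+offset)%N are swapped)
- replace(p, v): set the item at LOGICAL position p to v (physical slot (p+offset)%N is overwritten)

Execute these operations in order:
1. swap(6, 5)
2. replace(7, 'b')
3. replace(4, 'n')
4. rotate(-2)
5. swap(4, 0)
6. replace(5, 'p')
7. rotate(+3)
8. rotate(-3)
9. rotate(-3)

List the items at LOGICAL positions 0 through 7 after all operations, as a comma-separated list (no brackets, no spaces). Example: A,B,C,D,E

Answer: p,n,G,C,b,A,B,F

Derivation:
After op 1 (swap(6, 5)): offset=0, physical=[A,B,C,D,E,G,F,H], logical=[A,B,C,D,E,G,F,H]
After op 2 (replace(7, 'b')): offset=0, physical=[A,B,C,D,E,G,F,b], logical=[A,B,C,D,E,G,F,b]
After op 3 (replace(4, 'n')): offset=0, physical=[A,B,C,D,n,G,F,b], logical=[A,B,C,D,n,G,F,b]
After op 4 (rotate(-2)): offset=6, physical=[A,B,C,D,n,G,F,b], logical=[F,b,A,B,C,D,n,G]
After op 5 (swap(4, 0)): offset=6, physical=[A,B,F,D,n,G,C,b], logical=[C,b,A,B,F,D,n,G]
After op 6 (replace(5, 'p')): offset=6, physical=[A,B,F,p,n,G,C,b], logical=[C,b,A,B,F,p,n,G]
After op 7 (rotate(+3)): offset=1, physical=[A,B,F,p,n,G,C,b], logical=[B,F,p,n,G,C,b,A]
After op 8 (rotate(-3)): offset=6, physical=[A,B,F,p,n,G,C,b], logical=[C,b,A,B,F,p,n,G]
After op 9 (rotate(-3)): offset=3, physical=[A,B,F,p,n,G,C,b], logical=[p,n,G,C,b,A,B,F]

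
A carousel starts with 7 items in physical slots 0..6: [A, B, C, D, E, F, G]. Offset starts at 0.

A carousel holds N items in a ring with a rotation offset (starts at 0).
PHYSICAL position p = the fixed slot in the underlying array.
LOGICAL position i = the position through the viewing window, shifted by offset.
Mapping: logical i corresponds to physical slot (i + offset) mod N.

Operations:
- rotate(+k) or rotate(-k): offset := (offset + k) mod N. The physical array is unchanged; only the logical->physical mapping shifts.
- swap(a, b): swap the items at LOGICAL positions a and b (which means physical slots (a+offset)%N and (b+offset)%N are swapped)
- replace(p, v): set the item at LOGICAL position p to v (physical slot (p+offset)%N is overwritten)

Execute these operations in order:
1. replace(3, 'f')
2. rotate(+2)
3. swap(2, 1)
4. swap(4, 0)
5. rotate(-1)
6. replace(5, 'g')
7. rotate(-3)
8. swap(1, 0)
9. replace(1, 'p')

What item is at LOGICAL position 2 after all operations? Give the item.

Answer: A

Derivation:
After op 1 (replace(3, 'f')): offset=0, physical=[A,B,C,f,E,F,G], logical=[A,B,C,f,E,F,G]
After op 2 (rotate(+2)): offset=2, physical=[A,B,C,f,E,F,G], logical=[C,f,E,F,G,A,B]
After op 3 (swap(2, 1)): offset=2, physical=[A,B,C,E,f,F,G], logical=[C,E,f,F,G,A,B]
After op 4 (swap(4, 0)): offset=2, physical=[A,B,G,E,f,F,C], logical=[G,E,f,F,C,A,B]
After op 5 (rotate(-1)): offset=1, physical=[A,B,G,E,f,F,C], logical=[B,G,E,f,F,C,A]
After op 6 (replace(5, 'g')): offset=1, physical=[A,B,G,E,f,F,g], logical=[B,G,E,f,F,g,A]
After op 7 (rotate(-3)): offset=5, physical=[A,B,G,E,f,F,g], logical=[F,g,A,B,G,E,f]
After op 8 (swap(1, 0)): offset=5, physical=[A,B,G,E,f,g,F], logical=[g,F,A,B,G,E,f]
After op 9 (replace(1, 'p')): offset=5, physical=[A,B,G,E,f,g,p], logical=[g,p,A,B,G,E,f]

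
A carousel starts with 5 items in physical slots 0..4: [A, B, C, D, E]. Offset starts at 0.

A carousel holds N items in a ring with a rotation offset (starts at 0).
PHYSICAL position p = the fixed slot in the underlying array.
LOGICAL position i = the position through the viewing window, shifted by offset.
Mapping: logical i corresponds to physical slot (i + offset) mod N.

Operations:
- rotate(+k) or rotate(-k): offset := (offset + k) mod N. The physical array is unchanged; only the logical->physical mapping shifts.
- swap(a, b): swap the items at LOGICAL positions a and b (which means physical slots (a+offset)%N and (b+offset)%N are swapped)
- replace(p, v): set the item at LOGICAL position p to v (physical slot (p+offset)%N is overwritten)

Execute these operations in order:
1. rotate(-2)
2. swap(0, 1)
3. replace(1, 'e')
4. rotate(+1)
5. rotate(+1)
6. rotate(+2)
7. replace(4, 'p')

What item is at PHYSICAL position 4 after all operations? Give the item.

Answer: e

Derivation:
After op 1 (rotate(-2)): offset=3, physical=[A,B,C,D,E], logical=[D,E,A,B,C]
After op 2 (swap(0, 1)): offset=3, physical=[A,B,C,E,D], logical=[E,D,A,B,C]
After op 3 (replace(1, 'e')): offset=3, physical=[A,B,C,E,e], logical=[E,e,A,B,C]
After op 4 (rotate(+1)): offset=4, physical=[A,B,C,E,e], logical=[e,A,B,C,E]
After op 5 (rotate(+1)): offset=0, physical=[A,B,C,E,e], logical=[A,B,C,E,e]
After op 6 (rotate(+2)): offset=2, physical=[A,B,C,E,e], logical=[C,E,e,A,B]
After op 7 (replace(4, 'p')): offset=2, physical=[A,p,C,E,e], logical=[C,E,e,A,p]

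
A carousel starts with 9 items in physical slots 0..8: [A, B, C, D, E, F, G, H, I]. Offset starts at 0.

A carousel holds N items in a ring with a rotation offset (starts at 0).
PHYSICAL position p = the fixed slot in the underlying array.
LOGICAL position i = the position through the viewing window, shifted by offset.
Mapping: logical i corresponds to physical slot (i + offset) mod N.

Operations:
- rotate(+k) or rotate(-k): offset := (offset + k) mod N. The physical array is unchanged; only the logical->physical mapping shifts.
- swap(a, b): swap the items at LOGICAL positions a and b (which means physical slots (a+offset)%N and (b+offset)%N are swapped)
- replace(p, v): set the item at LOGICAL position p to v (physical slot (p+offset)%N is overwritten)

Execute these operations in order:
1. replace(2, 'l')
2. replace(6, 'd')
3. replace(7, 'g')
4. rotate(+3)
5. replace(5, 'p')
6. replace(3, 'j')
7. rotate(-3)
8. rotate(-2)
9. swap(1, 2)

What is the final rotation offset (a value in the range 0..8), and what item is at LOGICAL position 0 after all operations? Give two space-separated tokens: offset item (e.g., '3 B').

After op 1 (replace(2, 'l')): offset=0, physical=[A,B,l,D,E,F,G,H,I], logical=[A,B,l,D,E,F,G,H,I]
After op 2 (replace(6, 'd')): offset=0, physical=[A,B,l,D,E,F,d,H,I], logical=[A,B,l,D,E,F,d,H,I]
After op 3 (replace(7, 'g')): offset=0, physical=[A,B,l,D,E,F,d,g,I], logical=[A,B,l,D,E,F,d,g,I]
After op 4 (rotate(+3)): offset=3, physical=[A,B,l,D,E,F,d,g,I], logical=[D,E,F,d,g,I,A,B,l]
After op 5 (replace(5, 'p')): offset=3, physical=[A,B,l,D,E,F,d,g,p], logical=[D,E,F,d,g,p,A,B,l]
After op 6 (replace(3, 'j')): offset=3, physical=[A,B,l,D,E,F,j,g,p], logical=[D,E,F,j,g,p,A,B,l]
After op 7 (rotate(-3)): offset=0, physical=[A,B,l,D,E,F,j,g,p], logical=[A,B,l,D,E,F,j,g,p]
After op 8 (rotate(-2)): offset=7, physical=[A,B,l,D,E,F,j,g,p], logical=[g,p,A,B,l,D,E,F,j]
After op 9 (swap(1, 2)): offset=7, physical=[p,B,l,D,E,F,j,g,A], logical=[g,A,p,B,l,D,E,F,j]

Answer: 7 g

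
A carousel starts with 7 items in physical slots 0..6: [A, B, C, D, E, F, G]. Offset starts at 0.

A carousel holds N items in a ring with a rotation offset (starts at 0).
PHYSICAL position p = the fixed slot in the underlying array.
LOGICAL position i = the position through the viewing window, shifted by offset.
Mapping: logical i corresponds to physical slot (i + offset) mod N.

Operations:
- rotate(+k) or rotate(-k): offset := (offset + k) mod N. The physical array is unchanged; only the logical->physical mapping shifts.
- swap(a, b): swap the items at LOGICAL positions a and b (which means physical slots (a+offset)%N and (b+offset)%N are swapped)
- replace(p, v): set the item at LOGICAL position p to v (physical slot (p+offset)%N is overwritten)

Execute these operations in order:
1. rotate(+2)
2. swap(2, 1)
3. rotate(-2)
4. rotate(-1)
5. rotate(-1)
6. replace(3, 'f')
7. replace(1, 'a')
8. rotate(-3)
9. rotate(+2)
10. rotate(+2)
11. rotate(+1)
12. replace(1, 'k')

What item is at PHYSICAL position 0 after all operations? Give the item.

Answer: A

Derivation:
After op 1 (rotate(+2)): offset=2, physical=[A,B,C,D,E,F,G], logical=[C,D,E,F,G,A,B]
After op 2 (swap(2, 1)): offset=2, physical=[A,B,C,E,D,F,G], logical=[C,E,D,F,G,A,B]
After op 3 (rotate(-2)): offset=0, physical=[A,B,C,E,D,F,G], logical=[A,B,C,E,D,F,G]
After op 4 (rotate(-1)): offset=6, physical=[A,B,C,E,D,F,G], logical=[G,A,B,C,E,D,F]
After op 5 (rotate(-1)): offset=5, physical=[A,B,C,E,D,F,G], logical=[F,G,A,B,C,E,D]
After op 6 (replace(3, 'f')): offset=5, physical=[A,f,C,E,D,F,G], logical=[F,G,A,f,C,E,D]
After op 7 (replace(1, 'a')): offset=5, physical=[A,f,C,E,D,F,a], logical=[F,a,A,f,C,E,D]
After op 8 (rotate(-3)): offset=2, physical=[A,f,C,E,D,F,a], logical=[C,E,D,F,a,A,f]
After op 9 (rotate(+2)): offset=4, physical=[A,f,C,E,D,F,a], logical=[D,F,a,A,f,C,E]
After op 10 (rotate(+2)): offset=6, physical=[A,f,C,E,D,F,a], logical=[a,A,f,C,E,D,F]
After op 11 (rotate(+1)): offset=0, physical=[A,f,C,E,D,F,a], logical=[A,f,C,E,D,F,a]
After op 12 (replace(1, 'k')): offset=0, physical=[A,k,C,E,D,F,a], logical=[A,k,C,E,D,F,a]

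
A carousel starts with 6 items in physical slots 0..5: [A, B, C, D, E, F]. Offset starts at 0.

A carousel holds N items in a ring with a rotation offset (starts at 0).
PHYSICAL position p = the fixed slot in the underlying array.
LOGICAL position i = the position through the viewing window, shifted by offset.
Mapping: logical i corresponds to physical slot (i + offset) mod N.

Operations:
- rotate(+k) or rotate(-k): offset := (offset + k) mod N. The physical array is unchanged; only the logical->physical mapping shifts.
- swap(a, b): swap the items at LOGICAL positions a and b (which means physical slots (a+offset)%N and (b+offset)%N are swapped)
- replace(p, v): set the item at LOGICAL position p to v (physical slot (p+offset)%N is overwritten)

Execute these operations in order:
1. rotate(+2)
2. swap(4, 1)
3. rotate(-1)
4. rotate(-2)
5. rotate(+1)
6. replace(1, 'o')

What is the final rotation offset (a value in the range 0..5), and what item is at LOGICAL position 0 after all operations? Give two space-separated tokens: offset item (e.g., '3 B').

After op 1 (rotate(+2)): offset=2, physical=[A,B,C,D,E,F], logical=[C,D,E,F,A,B]
After op 2 (swap(4, 1)): offset=2, physical=[D,B,C,A,E,F], logical=[C,A,E,F,D,B]
After op 3 (rotate(-1)): offset=1, physical=[D,B,C,A,E,F], logical=[B,C,A,E,F,D]
After op 4 (rotate(-2)): offset=5, physical=[D,B,C,A,E,F], logical=[F,D,B,C,A,E]
After op 5 (rotate(+1)): offset=0, physical=[D,B,C,A,E,F], logical=[D,B,C,A,E,F]
After op 6 (replace(1, 'o')): offset=0, physical=[D,o,C,A,E,F], logical=[D,o,C,A,E,F]

Answer: 0 D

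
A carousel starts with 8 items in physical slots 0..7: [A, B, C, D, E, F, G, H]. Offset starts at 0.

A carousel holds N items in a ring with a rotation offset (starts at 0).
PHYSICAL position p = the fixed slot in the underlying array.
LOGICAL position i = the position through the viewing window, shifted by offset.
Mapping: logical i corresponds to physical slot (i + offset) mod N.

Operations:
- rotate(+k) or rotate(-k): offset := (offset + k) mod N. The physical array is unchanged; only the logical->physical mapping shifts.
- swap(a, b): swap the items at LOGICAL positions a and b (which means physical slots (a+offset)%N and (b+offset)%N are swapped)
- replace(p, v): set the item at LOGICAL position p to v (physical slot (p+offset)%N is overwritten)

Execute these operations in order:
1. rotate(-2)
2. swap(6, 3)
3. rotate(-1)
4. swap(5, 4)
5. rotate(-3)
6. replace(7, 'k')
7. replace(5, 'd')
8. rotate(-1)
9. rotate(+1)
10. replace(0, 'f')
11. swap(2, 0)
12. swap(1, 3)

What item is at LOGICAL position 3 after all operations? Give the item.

Answer: D

Derivation:
After op 1 (rotate(-2)): offset=6, physical=[A,B,C,D,E,F,G,H], logical=[G,H,A,B,C,D,E,F]
After op 2 (swap(6, 3)): offset=6, physical=[A,E,C,D,B,F,G,H], logical=[G,H,A,E,C,D,B,F]
After op 3 (rotate(-1)): offset=5, physical=[A,E,C,D,B,F,G,H], logical=[F,G,H,A,E,C,D,B]
After op 4 (swap(5, 4)): offset=5, physical=[A,C,E,D,B,F,G,H], logical=[F,G,H,A,C,E,D,B]
After op 5 (rotate(-3)): offset=2, physical=[A,C,E,D,B,F,G,H], logical=[E,D,B,F,G,H,A,C]
After op 6 (replace(7, 'k')): offset=2, physical=[A,k,E,D,B,F,G,H], logical=[E,D,B,F,G,H,A,k]
After op 7 (replace(5, 'd')): offset=2, physical=[A,k,E,D,B,F,G,d], logical=[E,D,B,F,G,d,A,k]
After op 8 (rotate(-1)): offset=1, physical=[A,k,E,D,B,F,G,d], logical=[k,E,D,B,F,G,d,A]
After op 9 (rotate(+1)): offset=2, physical=[A,k,E,D,B,F,G,d], logical=[E,D,B,F,G,d,A,k]
After op 10 (replace(0, 'f')): offset=2, physical=[A,k,f,D,B,F,G,d], logical=[f,D,B,F,G,d,A,k]
After op 11 (swap(2, 0)): offset=2, physical=[A,k,B,D,f,F,G,d], logical=[B,D,f,F,G,d,A,k]
After op 12 (swap(1, 3)): offset=2, physical=[A,k,B,F,f,D,G,d], logical=[B,F,f,D,G,d,A,k]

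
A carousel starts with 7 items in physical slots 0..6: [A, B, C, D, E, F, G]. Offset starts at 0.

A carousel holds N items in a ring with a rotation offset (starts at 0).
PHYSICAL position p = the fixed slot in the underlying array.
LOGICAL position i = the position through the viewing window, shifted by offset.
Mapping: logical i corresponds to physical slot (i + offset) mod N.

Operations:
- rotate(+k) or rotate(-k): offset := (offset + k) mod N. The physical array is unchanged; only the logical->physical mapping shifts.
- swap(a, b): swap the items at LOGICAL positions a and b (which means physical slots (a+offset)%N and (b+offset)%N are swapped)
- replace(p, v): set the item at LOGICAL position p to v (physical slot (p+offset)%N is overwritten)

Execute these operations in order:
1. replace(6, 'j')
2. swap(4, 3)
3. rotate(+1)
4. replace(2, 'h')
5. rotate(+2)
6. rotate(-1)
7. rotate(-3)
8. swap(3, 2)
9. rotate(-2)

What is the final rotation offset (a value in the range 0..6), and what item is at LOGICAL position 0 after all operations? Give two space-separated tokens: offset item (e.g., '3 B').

Answer: 4 D

Derivation:
After op 1 (replace(6, 'j')): offset=0, physical=[A,B,C,D,E,F,j], logical=[A,B,C,D,E,F,j]
After op 2 (swap(4, 3)): offset=0, physical=[A,B,C,E,D,F,j], logical=[A,B,C,E,D,F,j]
After op 3 (rotate(+1)): offset=1, physical=[A,B,C,E,D,F,j], logical=[B,C,E,D,F,j,A]
After op 4 (replace(2, 'h')): offset=1, physical=[A,B,C,h,D,F,j], logical=[B,C,h,D,F,j,A]
After op 5 (rotate(+2)): offset=3, physical=[A,B,C,h,D,F,j], logical=[h,D,F,j,A,B,C]
After op 6 (rotate(-1)): offset=2, physical=[A,B,C,h,D,F,j], logical=[C,h,D,F,j,A,B]
After op 7 (rotate(-3)): offset=6, physical=[A,B,C,h,D,F,j], logical=[j,A,B,C,h,D,F]
After op 8 (swap(3, 2)): offset=6, physical=[A,C,B,h,D,F,j], logical=[j,A,C,B,h,D,F]
After op 9 (rotate(-2)): offset=4, physical=[A,C,B,h,D,F,j], logical=[D,F,j,A,C,B,h]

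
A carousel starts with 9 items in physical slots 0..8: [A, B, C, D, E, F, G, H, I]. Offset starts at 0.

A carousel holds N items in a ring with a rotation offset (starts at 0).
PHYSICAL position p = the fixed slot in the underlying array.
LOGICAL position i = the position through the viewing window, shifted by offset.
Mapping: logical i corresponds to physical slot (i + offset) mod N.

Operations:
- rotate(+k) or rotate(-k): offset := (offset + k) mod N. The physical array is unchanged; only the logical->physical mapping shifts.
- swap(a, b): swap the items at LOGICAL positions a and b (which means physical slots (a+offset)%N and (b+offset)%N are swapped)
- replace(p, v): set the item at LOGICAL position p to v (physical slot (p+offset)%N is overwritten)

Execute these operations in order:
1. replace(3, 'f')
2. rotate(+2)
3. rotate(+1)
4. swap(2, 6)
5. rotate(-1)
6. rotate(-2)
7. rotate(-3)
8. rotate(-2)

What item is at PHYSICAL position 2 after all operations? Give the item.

Answer: C

Derivation:
After op 1 (replace(3, 'f')): offset=0, physical=[A,B,C,f,E,F,G,H,I], logical=[A,B,C,f,E,F,G,H,I]
After op 2 (rotate(+2)): offset=2, physical=[A,B,C,f,E,F,G,H,I], logical=[C,f,E,F,G,H,I,A,B]
After op 3 (rotate(+1)): offset=3, physical=[A,B,C,f,E,F,G,H,I], logical=[f,E,F,G,H,I,A,B,C]
After op 4 (swap(2, 6)): offset=3, physical=[F,B,C,f,E,A,G,H,I], logical=[f,E,A,G,H,I,F,B,C]
After op 5 (rotate(-1)): offset=2, physical=[F,B,C,f,E,A,G,H,I], logical=[C,f,E,A,G,H,I,F,B]
After op 6 (rotate(-2)): offset=0, physical=[F,B,C,f,E,A,G,H,I], logical=[F,B,C,f,E,A,G,H,I]
After op 7 (rotate(-3)): offset=6, physical=[F,B,C,f,E,A,G,H,I], logical=[G,H,I,F,B,C,f,E,A]
After op 8 (rotate(-2)): offset=4, physical=[F,B,C,f,E,A,G,H,I], logical=[E,A,G,H,I,F,B,C,f]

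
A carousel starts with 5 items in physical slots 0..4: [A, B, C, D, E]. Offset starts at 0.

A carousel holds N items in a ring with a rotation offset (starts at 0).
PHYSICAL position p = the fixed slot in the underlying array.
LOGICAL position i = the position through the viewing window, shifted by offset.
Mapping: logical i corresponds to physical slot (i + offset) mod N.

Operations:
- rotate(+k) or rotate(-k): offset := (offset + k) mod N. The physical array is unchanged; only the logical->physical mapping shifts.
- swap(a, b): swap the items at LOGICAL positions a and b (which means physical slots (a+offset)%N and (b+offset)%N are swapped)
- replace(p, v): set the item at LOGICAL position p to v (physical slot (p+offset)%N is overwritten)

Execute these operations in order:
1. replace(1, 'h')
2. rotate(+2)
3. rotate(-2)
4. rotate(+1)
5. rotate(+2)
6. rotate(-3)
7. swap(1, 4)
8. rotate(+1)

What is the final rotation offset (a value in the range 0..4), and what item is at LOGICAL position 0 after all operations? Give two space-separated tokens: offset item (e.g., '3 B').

After op 1 (replace(1, 'h')): offset=0, physical=[A,h,C,D,E], logical=[A,h,C,D,E]
After op 2 (rotate(+2)): offset=2, physical=[A,h,C,D,E], logical=[C,D,E,A,h]
After op 3 (rotate(-2)): offset=0, physical=[A,h,C,D,E], logical=[A,h,C,D,E]
After op 4 (rotate(+1)): offset=1, physical=[A,h,C,D,E], logical=[h,C,D,E,A]
After op 5 (rotate(+2)): offset=3, physical=[A,h,C,D,E], logical=[D,E,A,h,C]
After op 6 (rotate(-3)): offset=0, physical=[A,h,C,D,E], logical=[A,h,C,D,E]
After op 7 (swap(1, 4)): offset=0, physical=[A,E,C,D,h], logical=[A,E,C,D,h]
After op 8 (rotate(+1)): offset=1, physical=[A,E,C,D,h], logical=[E,C,D,h,A]

Answer: 1 E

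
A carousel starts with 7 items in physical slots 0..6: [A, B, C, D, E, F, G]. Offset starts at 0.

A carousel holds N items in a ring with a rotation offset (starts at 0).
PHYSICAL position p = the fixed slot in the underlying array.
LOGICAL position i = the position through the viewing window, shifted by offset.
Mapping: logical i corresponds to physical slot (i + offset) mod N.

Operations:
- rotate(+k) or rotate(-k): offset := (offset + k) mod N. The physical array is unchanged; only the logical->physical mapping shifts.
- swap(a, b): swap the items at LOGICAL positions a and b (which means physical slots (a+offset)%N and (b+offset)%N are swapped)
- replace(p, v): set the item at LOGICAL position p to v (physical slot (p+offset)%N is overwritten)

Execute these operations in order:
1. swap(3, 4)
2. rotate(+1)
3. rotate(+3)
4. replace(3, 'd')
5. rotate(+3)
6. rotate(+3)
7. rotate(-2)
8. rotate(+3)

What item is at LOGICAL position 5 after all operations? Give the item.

After op 1 (swap(3, 4)): offset=0, physical=[A,B,C,E,D,F,G], logical=[A,B,C,E,D,F,G]
After op 2 (rotate(+1)): offset=1, physical=[A,B,C,E,D,F,G], logical=[B,C,E,D,F,G,A]
After op 3 (rotate(+3)): offset=4, physical=[A,B,C,E,D,F,G], logical=[D,F,G,A,B,C,E]
After op 4 (replace(3, 'd')): offset=4, physical=[d,B,C,E,D,F,G], logical=[D,F,G,d,B,C,E]
After op 5 (rotate(+3)): offset=0, physical=[d,B,C,E,D,F,G], logical=[d,B,C,E,D,F,G]
After op 6 (rotate(+3)): offset=3, physical=[d,B,C,E,D,F,G], logical=[E,D,F,G,d,B,C]
After op 7 (rotate(-2)): offset=1, physical=[d,B,C,E,D,F,G], logical=[B,C,E,D,F,G,d]
After op 8 (rotate(+3)): offset=4, physical=[d,B,C,E,D,F,G], logical=[D,F,G,d,B,C,E]

Answer: C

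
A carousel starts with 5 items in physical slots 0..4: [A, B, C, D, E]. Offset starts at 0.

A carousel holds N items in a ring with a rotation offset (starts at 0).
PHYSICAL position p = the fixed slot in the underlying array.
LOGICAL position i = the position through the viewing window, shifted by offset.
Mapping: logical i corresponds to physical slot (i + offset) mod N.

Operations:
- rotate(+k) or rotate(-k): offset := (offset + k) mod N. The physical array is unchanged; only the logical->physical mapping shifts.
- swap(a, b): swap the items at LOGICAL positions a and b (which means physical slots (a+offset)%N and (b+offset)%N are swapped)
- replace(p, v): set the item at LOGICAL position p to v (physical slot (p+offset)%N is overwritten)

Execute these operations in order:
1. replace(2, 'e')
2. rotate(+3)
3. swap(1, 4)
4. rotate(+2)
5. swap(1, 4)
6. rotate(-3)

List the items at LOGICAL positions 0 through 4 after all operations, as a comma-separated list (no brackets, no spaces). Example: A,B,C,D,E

After op 1 (replace(2, 'e')): offset=0, physical=[A,B,e,D,E], logical=[A,B,e,D,E]
After op 2 (rotate(+3)): offset=3, physical=[A,B,e,D,E], logical=[D,E,A,B,e]
After op 3 (swap(1, 4)): offset=3, physical=[A,B,E,D,e], logical=[D,e,A,B,E]
After op 4 (rotate(+2)): offset=0, physical=[A,B,E,D,e], logical=[A,B,E,D,e]
After op 5 (swap(1, 4)): offset=0, physical=[A,e,E,D,B], logical=[A,e,E,D,B]
After op 6 (rotate(-3)): offset=2, physical=[A,e,E,D,B], logical=[E,D,B,A,e]

Answer: E,D,B,A,e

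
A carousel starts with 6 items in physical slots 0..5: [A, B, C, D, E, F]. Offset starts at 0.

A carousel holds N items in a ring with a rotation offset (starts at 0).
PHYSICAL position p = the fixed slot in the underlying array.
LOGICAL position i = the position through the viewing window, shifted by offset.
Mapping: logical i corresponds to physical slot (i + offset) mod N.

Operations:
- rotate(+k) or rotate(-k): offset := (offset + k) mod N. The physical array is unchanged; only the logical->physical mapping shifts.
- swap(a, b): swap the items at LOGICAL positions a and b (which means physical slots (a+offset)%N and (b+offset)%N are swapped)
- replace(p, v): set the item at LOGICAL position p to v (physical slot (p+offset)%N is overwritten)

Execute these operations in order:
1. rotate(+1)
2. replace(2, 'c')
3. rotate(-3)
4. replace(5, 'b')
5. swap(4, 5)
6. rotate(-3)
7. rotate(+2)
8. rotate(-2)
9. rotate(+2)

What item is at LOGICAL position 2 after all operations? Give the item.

Answer: F

Derivation:
After op 1 (rotate(+1)): offset=1, physical=[A,B,C,D,E,F], logical=[B,C,D,E,F,A]
After op 2 (replace(2, 'c')): offset=1, physical=[A,B,C,c,E,F], logical=[B,C,c,E,F,A]
After op 3 (rotate(-3)): offset=4, physical=[A,B,C,c,E,F], logical=[E,F,A,B,C,c]
After op 4 (replace(5, 'b')): offset=4, physical=[A,B,C,b,E,F], logical=[E,F,A,B,C,b]
After op 5 (swap(4, 5)): offset=4, physical=[A,B,b,C,E,F], logical=[E,F,A,B,b,C]
After op 6 (rotate(-3)): offset=1, physical=[A,B,b,C,E,F], logical=[B,b,C,E,F,A]
After op 7 (rotate(+2)): offset=3, physical=[A,B,b,C,E,F], logical=[C,E,F,A,B,b]
After op 8 (rotate(-2)): offset=1, physical=[A,B,b,C,E,F], logical=[B,b,C,E,F,A]
After op 9 (rotate(+2)): offset=3, physical=[A,B,b,C,E,F], logical=[C,E,F,A,B,b]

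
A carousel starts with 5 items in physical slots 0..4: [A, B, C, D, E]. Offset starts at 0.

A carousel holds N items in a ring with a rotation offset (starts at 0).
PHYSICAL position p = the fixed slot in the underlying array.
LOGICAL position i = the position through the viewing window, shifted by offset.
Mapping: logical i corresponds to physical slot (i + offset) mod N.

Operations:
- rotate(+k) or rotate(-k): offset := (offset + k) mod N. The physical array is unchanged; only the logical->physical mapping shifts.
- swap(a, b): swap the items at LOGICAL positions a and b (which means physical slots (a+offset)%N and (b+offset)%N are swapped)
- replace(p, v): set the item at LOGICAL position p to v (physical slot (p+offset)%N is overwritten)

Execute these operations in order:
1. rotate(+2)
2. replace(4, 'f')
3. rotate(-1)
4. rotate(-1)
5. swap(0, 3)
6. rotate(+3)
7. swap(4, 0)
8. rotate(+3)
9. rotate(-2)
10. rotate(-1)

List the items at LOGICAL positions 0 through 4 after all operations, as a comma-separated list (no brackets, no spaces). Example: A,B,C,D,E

Answer: C,E,D,f,A

Derivation:
After op 1 (rotate(+2)): offset=2, physical=[A,B,C,D,E], logical=[C,D,E,A,B]
After op 2 (replace(4, 'f')): offset=2, physical=[A,f,C,D,E], logical=[C,D,E,A,f]
After op 3 (rotate(-1)): offset=1, physical=[A,f,C,D,E], logical=[f,C,D,E,A]
After op 4 (rotate(-1)): offset=0, physical=[A,f,C,D,E], logical=[A,f,C,D,E]
After op 5 (swap(0, 3)): offset=0, physical=[D,f,C,A,E], logical=[D,f,C,A,E]
After op 6 (rotate(+3)): offset=3, physical=[D,f,C,A,E], logical=[A,E,D,f,C]
After op 7 (swap(4, 0)): offset=3, physical=[D,f,A,C,E], logical=[C,E,D,f,A]
After op 8 (rotate(+3)): offset=1, physical=[D,f,A,C,E], logical=[f,A,C,E,D]
After op 9 (rotate(-2)): offset=4, physical=[D,f,A,C,E], logical=[E,D,f,A,C]
After op 10 (rotate(-1)): offset=3, physical=[D,f,A,C,E], logical=[C,E,D,f,A]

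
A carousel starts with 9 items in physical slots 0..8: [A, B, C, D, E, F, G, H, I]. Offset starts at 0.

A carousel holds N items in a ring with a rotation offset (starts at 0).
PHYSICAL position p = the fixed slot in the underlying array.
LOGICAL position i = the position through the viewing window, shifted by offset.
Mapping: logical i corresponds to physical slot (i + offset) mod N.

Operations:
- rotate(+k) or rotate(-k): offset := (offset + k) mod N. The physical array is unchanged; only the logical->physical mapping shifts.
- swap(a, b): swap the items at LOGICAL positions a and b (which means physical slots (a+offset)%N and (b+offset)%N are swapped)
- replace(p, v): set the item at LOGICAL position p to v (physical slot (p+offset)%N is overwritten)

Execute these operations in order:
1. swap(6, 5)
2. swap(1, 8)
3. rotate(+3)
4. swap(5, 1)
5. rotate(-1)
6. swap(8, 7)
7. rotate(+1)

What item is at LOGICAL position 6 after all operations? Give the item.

Answer: I

Derivation:
After op 1 (swap(6, 5)): offset=0, physical=[A,B,C,D,E,G,F,H,I], logical=[A,B,C,D,E,G,F,H,I]
After op 2 (swap(1, 8)): offset=0, physical=[A,I,C,D,E,G,F,H,B], logical=[A,I,C,D,E,G,F,H,B]
After op 3 (rotate(+3)): offset=3, physical=[A,I,C,D,E,G,F,H,B], logical=[D,E,G,F,H,B,A,I,C]
After op 4 (swap(5, 1)): offset=3, physical=[A,I,C,D,B,G,F,H,E], logical=[D,B,G,F,H,E,A,I,C]
After op 5 (rotate(-1)): offset=2, physical=[A,I,C,D,B,G,F,H,E], logical=[C,D,B,G,F,H,E,A,I]
After op 6 (swap(8, 7)): offset=2, physical=[I,A,C,D,B,G,F,H,E], logical=[C,D,B,G,F,H,E,I,A]
After op 7 (rotate(+1)): offset=3, physical=[I,A,C,D,B,G,F,H,E], logical=[D,B,G,F,H,E,I,A,C]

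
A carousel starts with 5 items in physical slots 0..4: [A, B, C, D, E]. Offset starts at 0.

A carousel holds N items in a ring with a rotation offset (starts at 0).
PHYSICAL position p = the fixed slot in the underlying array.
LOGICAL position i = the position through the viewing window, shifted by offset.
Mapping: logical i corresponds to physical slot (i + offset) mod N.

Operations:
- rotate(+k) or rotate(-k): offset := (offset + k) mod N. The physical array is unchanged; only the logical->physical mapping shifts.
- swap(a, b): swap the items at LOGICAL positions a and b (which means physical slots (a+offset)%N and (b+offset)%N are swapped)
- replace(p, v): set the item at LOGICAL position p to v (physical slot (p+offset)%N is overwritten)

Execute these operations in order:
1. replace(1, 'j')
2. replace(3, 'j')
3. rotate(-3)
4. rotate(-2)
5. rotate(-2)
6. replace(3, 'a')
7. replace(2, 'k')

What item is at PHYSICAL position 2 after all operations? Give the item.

Answer: C

Derivation:
After op 1 (replace(1, 'j')): offset=0, physical=[A,j,C,D,E], logical=[A,j,C,D,E]
After op 2 (replace(3, 'j')): offset=0, physical=[A,j,C,j,E], logical=[A,j,C,j,E]
After op 3 (rotate(-3)): offset=2, physical=[A,j,C,j,E], logical=[C,j,E,A,j]
After op 4 (rotate(-2)): offset=0, physical=[A,j,C,j,E], logical=[A,j,C,j,E]
After op 5 (rotate(-2)): offset=3, physical=[A,j,C,j,E], logical=[j,E,A,j,C]
After op 6 (replace(3, 'a')): offset=3, physical=[A,a,C,j,E], logical=[j,E,A,a,C]
After op 7 (replace(2, 'k')): offset=3, physical=[k,a,C,j,E], logical=[j,E,k,a,C]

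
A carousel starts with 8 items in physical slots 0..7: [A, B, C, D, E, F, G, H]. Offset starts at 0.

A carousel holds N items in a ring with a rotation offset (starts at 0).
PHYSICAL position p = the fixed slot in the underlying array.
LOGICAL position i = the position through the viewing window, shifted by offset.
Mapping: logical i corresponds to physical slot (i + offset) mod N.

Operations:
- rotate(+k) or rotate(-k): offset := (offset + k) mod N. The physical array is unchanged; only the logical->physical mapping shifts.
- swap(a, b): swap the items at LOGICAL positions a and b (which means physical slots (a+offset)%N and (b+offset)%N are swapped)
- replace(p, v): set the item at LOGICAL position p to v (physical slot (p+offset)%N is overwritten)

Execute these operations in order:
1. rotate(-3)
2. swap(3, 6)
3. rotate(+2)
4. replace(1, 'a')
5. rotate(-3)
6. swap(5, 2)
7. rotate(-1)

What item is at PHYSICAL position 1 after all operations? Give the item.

Answer: G

Derivation:
After op 1 (rotate(-3)): offset=5, physical=[A,B,C,D,E,F,G,H], logical=[F,G,H,A,B,C,D,E]
After op 2 (swap(3, 6)): offset=5, physical=[D,B,C,A,E,F,G,H], logical=[F,G,H,D,B,C,A,E]
After op 3 (rotate(+2)): offset=7, physical=[D,B,C,A,E,F,G,H], logical=[H,D,B,C,A,E,F,G]
After op 4 (replace(1, 'a')): offset=7, physical=[a,B,C,A,E,F,G,H], logical=[H,a,B,C,A,E,F,G]
After op 5 (rotate(-3)): offset=4, physical=[a,B,C,A,E,F,G,H], logical=[E,F,G,H,a,B,C,A]
After op 6 (swap(5, 2)): offset=4, physical=[a,G,C,A,E,F,B,H], logical=[E,F,B,H,a,G,C,A]
After op 7 (rotate(-1)): offset=3, physical=[a,G,C,A,E,F,B,H], logical=[A,E,F,B,H,a,G,C]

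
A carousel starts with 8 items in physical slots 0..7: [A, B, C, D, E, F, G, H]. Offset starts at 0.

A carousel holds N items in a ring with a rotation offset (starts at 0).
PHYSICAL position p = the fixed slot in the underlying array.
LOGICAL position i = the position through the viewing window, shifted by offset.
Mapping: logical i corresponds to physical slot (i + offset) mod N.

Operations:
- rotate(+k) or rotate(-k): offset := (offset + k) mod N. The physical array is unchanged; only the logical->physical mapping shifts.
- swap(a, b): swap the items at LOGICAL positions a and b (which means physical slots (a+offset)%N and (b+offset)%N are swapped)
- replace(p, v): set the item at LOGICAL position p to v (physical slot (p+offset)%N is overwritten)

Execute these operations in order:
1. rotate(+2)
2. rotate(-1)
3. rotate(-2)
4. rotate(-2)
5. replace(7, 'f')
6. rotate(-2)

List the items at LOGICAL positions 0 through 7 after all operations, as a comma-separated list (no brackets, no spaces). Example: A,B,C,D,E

After op 1 (rotate(+2)): offset=2, physical=[A,B,C,D,E,F,G,H], logical=[C,D,E,F,G,H,A,B]
After op 2 (rotate(-1)): offset=1, physical=[A,B,C,D,E,F,G,H], logical=[B,C,D,E,F,G,H,A]
After op 3 (rotate(-2)): offset=7, physical=[A,B,C,D,E,F,G,H], logical=[H,A,B,C,D,E,F,G]
After op 4 (rotate(-2)): offset=5, physical=[A,B,C,D,E,F,G,H], logical=[F,G,H,A,B,C,D,E]
After op 5 (replace(7, 'f')): offset=5, physical=[A,B,C,D,f,F,G,H], logical=[F,G,H,A,B,C,D,f]
After op 6 (rotate(-2)): offset=3, physical=[A,B,C,D,f,F,G,H], logical=[D,f,F,G,H,A,B,C]

Answer: D,f,F,G,H,A,B,C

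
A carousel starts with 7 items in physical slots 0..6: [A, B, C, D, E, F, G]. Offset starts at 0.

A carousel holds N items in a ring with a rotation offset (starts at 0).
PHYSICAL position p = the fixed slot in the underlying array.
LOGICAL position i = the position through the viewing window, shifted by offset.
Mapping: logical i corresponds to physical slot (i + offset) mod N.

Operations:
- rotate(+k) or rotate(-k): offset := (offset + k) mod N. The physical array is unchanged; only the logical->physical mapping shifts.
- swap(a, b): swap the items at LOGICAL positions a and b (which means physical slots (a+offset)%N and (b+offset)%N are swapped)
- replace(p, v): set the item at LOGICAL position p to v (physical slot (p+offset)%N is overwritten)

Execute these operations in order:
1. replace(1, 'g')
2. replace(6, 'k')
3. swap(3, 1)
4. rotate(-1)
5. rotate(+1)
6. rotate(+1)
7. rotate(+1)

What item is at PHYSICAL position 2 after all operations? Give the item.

Answer: C

Derivation:
After op 1 (replace(1, 'g')): offset=0, physical=[A,g,C,D,E,F,G], logical=[A,g,C,D,E,F,G]
After op 2 (replace(6, 'k')): offset=0, physical=[A,g,C,D,E,F,k], logical=[A,g,C,D,E,F,k]
After op 3 (swap(3, 1)): offset=0, physical=[A,D,C,g,E,F,k], logical=[A,D,C,g,E,F,k]
After op 4 (rotate(-1)): offset=6, physical=[A,D,C,g,E,F,k], logical=[k,A,D,C,g,E,F]
After op 5 (rotate(+1)): offset=0, physical=[A,D,C,g,E,F,k], logical=[A,D,C,g,E,F,k]
After op 6 (rotate(+1)): offset=1, physical=[A,D,C,g,E,F,k], logical=[D,C,g,E,F,k,A]
After op 7 (rotate(+1)): offset=2, physical=[A,D,C,g,E,F,k], logical=[C,g,E,F,k,A,D]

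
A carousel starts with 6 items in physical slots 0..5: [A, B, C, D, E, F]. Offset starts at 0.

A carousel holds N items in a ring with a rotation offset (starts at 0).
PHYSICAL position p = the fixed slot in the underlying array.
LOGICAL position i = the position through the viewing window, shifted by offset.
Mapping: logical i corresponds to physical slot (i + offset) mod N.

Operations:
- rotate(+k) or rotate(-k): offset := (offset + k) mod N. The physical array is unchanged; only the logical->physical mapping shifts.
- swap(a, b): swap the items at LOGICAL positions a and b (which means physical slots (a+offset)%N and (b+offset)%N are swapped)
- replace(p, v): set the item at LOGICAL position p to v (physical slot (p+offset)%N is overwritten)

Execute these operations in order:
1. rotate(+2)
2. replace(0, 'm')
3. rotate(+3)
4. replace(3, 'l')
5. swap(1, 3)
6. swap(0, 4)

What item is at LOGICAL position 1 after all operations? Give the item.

Answer: l

Derivation:
After op 1 (rotate(+2)): offset=2, physical=[A,B,C,D,E,F], logical=[C,D,E,F,A,B]
After op 2 (replace(0, 'm')): offset=2, physical=[A,B,m,D,E,F], logical=[m,D,E,F,A,B]
After op 3 (rotate(+3)): offset=5, physical=[A,B,m,D,E,F], logical=[F,A,B,m,D,E]
After op 4 (replace(3, 'l')): offset=5, physical=[A,B,l,D,E,F], logical=[F,A,B,l,D,E]
After op 5 (swap(1, 3)): offset=5, physical=[l,B,A,D,E,F], logical=[F,l,B,A,D,E]
After op 6 (swap(0, 4)): offset=5, physical=[l,B,A,F,E,D], logical=[D,l,B,A,F,E]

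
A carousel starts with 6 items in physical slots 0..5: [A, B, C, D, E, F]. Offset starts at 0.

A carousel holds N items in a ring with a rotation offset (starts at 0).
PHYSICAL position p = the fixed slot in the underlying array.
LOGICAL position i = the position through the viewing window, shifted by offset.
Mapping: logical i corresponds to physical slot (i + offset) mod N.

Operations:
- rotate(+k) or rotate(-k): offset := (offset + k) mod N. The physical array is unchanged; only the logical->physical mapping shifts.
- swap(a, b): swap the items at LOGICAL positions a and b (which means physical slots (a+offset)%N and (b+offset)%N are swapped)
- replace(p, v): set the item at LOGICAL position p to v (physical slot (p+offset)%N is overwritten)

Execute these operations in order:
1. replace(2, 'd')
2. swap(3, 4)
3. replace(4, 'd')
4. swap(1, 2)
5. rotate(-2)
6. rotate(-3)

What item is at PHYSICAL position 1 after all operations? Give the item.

After op 1 (replace(2, 'd')): offset=0, physical=[A,B,d,D,E,F], logical=[A,B,d,D,E,F]
After op 2 (swap(3, 4)): offset=0, physical=[A,B,d,E,D,F], logical=[A,B,d,E,D,F]
After op 3 (replace(4, 'd')): offset=0, physical=[A,B,d,E,d,F], logical=[A,B,d,E,d,F]
After op 4 (swap(1, 2)): offset=0, physical=[A,d,B,E,d,F], logical=[A,d,B,E,d,F]
After op 5 (rotate(-2)): offset=4, physical=[A,d,B,E,d,F], logical=[d,F,A,d,B,E]
After op 6 (rotate(-3)): offset=1, physical=[A,d,B,E,d,F], logical=[d,B,E,d,F,A]

Answer: d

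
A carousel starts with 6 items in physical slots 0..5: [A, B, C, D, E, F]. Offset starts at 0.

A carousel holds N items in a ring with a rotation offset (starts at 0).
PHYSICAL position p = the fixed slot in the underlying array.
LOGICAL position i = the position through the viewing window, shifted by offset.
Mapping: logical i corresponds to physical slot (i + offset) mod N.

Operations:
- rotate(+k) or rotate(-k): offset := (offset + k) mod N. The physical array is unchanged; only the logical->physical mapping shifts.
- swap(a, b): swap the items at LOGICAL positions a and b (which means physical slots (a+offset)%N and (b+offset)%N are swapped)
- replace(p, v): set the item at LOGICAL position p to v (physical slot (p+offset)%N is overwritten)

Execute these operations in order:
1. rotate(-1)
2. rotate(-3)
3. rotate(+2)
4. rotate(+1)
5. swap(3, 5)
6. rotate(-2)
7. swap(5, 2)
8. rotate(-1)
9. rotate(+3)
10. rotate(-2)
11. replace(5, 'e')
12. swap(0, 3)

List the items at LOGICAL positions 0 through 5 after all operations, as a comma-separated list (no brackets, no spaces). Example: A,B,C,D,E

Answer: A,C,E,D,B,e

Derivation:
After op 1 (rotate(-1)): offset=5, physical=[A,B,C,D,E,F], logical=[F,A,B,C,D,E]
After op 2 (rotate(-3)): offset=2, physical=[A,B,C,D,E,F], logical=[C,D,E,F,A,B]
After op 3 (rotate(+2)): offset=4, physical=[A,B,C,D,E,F], logical=[E,F,A,B,C,D]
After op 4 (rotate(+1)): offset=5, physical=[A,B,C,D,E,F], logical=[F,A,B,C,D,E]
After op 5 (swap(3, 5)): offset=5, physical=[A,B,E,D,C,F], logical=[F,A,B,E,D,C]
After op 6 (rotate(-2)): offset=3, physical=[A,B,E,D,C,F], logical=[D,C,F,A,B,E]
After op 7 (swap(5, 2)): offset=3, physical=[A,B,F,D,C,E], logical=[D,C,E,A,B,F]
After op 8 (rotate(-1)): offset=2, physical=[A,B,F,D,C,E], logical=[F,D,C,E,A,B]
After op 9 (rotate(+3)): offset=5, physical=[A,B,F,D,C,E], logical=[E,A,B,F,D,C]
After op 10 (rotate(-2)): offset=3, physical=[A,B,F,D,C,E], logical=[D,C,E,A,B,F]
After op 11 (replace(5, 'e')): offset=3, physical=[A,B,e,D,C,E], logical=[D,C,E,A,B,e]
After op 12 (swap(0, 3)): offset=3, physical=[D,B,e,A,C,E], logical=[A,C,E,D,B,e]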